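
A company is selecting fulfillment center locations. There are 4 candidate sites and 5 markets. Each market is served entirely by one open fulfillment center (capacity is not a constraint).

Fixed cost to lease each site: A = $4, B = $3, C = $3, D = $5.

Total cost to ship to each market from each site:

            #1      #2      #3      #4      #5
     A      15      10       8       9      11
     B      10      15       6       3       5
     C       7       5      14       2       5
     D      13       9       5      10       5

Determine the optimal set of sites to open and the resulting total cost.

Open B and C; minimum total cost 31.

For any fixed open set, each market goes to its cheapest open site; total = fixed + service.
{B, C}: #1→C 7, #2→C 5, #3→B 6, #4→C 2, #5→B 5. Service 25; fixed 6; total 31.
{C, D}: service 24 + fixed 8 = 32
{A, C}: #1→C 7, #2→C 5, #3→A 8, #4→C 2, #5→C 5. Service 27; fixed 7; total 34.
{A, B, C, D}: #1→C 7, #2→C 5, #3→D 5, #4→C 2, #5→B 5. Service 24; fixed 15; total 39.
(All 15 nonempty subsets were checked; B and C is lowest.)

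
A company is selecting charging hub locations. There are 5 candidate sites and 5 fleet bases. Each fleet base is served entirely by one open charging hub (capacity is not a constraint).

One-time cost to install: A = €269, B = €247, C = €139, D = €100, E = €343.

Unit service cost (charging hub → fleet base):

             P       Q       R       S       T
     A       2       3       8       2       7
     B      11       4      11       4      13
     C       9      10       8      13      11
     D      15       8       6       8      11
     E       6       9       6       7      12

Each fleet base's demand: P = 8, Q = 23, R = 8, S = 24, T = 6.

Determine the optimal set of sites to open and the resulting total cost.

For any fixed open set, each fleet base goes to its cheapest open site; total = fixed + service.
{A}: P→A 2·8=16, Q→A 3·23=69, R→A 8·8=64, S→A 2·24=48, T→A 7·6=42. Service 239; fixed 269; total 508.
{A, D}: P→A 2·8=16, Q→A 3·23=69, R→D 6·8=48, S→A 2·24=48, T→A 7·6=42. Service 223; fixed 369; total 592.
{A, C}: service 239 + fixed 408 = 647
{A, B, C, D, E}: service 223 + fixed 1098 = 1321
No other subset beats 508.

Open A only; minimum total cost 508.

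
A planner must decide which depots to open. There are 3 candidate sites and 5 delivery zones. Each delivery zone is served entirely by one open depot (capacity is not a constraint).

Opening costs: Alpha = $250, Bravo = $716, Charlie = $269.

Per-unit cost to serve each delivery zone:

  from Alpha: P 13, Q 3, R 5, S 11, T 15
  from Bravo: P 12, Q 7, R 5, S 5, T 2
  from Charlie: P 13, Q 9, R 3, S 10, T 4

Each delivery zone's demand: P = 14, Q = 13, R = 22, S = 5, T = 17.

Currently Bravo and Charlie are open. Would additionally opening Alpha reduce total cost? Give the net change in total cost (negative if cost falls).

Current service cost with {Bravo, Charlie}: 384.
Adding Alpha: each delivery zone re-picks its cheapest; new service cost 332, saving 52.
Extra fixed cost: 250. Net change = 250 − 52 = 198.
(Totals: 1369 → 1567.)

No — net change +198 (cost rises by 198).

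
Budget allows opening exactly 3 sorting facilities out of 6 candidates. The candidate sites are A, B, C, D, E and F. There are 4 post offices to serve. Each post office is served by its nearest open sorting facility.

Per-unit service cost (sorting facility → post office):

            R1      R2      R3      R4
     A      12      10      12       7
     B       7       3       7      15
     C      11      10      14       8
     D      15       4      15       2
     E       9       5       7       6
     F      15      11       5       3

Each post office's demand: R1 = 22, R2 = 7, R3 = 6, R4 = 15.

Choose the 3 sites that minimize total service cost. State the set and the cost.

Choose B, D and F; total service cost 235.

With exactly 3 open, each post office uses its cheapest among the chosen.
{B, D, F}: R1→B 7·22=154, R2→B 3·7=21, R3→F 5·6=30, R4→D 2·15=30. Service cost 235.
{A, B, D}: service cost 247
{B, C, D}: service cost 247
Among all 20 size-3 choices, {B, D, F} is lowest.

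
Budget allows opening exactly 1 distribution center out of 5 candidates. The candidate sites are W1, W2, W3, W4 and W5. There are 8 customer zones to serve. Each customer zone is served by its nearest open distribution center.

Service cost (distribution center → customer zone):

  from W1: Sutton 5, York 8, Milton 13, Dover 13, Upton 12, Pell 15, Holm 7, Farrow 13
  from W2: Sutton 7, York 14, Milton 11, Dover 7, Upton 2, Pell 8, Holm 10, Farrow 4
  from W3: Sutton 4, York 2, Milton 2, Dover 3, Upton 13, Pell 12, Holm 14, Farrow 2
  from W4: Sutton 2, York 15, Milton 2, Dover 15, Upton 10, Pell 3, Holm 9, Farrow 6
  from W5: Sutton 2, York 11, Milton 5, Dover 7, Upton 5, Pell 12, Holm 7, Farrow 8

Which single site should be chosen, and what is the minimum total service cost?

Choose W3 only; total service cost 52.

With exactly 1 open, each customer zone uses its cheapest among the chosen.
{W3}: Sutton→W3 4, York→W3 2, Milton→W3 2, Dover→W3 3, Upton→W3 13, Pell→W3 12, Holm→W3 14, Farrow→W3 2. Service cost 52.
{W5}: service cost 57
{W4}: service cost 62
Among all 5 size-1 choices, {W3} is lowest.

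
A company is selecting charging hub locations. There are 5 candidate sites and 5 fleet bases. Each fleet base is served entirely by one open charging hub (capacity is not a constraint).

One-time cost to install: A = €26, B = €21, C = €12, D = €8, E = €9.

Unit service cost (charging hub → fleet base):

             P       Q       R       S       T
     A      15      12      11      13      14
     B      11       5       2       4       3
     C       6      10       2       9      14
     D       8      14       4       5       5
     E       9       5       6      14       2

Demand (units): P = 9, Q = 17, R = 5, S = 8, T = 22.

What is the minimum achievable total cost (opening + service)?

For any fixed open set, each fleet base goes to its cheapest open site; total = fixed + service.
{C, D, E}: P→C 6·9=54, Q→E 5·17=85, R→C 2·5=10, S→D 5·8=40, T→E 2·22=44. Service 233; fixed 29; total 262.
{B, C, E}: service 225 + fixed 42 = 267
{B, C, D, E}: P→C 6·9=54, Q→B 5·17=85, R→B 2·5=10, S→B 4·8=32, T→E 2·22=44. Service 225; fixed 50; total 275.
{A, B, C, D, E}: P→C 6·9=54, Q→B 5·17=85, R→B 2·5=10, S→B 4·8=32, T→E 2·22=44. Service 225; fixed 76; total 301.
No other subset beats 262.

Minimum total cost: 262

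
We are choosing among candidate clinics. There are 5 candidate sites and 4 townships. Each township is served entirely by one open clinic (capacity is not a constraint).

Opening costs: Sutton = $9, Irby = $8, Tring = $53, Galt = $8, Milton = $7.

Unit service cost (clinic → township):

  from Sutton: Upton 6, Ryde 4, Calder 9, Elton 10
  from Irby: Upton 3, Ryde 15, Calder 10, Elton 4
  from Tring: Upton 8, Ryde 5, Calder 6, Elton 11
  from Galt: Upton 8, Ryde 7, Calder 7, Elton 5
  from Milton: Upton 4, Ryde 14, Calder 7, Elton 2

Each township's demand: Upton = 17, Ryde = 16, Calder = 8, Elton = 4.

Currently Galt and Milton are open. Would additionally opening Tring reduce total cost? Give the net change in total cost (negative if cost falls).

Current service cost with {Galt, Milton}: 244.
Adding Tring: each township re-picks its cheapest; new service cost 204, saving 40.
Extra fixed cost: 53. Net change = 53 − 40 = 13.
(Totals: 259 → 272.)

No — net change +13 (cost rises by 13).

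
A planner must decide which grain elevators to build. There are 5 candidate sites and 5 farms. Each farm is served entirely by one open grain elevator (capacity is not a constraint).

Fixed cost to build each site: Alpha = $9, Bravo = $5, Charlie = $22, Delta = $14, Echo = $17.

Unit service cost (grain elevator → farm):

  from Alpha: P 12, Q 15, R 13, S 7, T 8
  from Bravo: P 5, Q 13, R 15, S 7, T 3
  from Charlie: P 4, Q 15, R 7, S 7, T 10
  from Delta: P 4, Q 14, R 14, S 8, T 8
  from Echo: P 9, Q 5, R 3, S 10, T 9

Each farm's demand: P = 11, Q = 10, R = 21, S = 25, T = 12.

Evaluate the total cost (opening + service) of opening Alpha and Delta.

Each farm is assigned to its cheapest site among the open ones.
{Alpha, Delta}: P→Delta 4·11=44, Q→Delta 14·10=140, R→Alpha 13·21=273, S→Alpha 7·25=175, T→Alpha 8·12=96. Service 728; fixed 23; total 751.

Total cost: 751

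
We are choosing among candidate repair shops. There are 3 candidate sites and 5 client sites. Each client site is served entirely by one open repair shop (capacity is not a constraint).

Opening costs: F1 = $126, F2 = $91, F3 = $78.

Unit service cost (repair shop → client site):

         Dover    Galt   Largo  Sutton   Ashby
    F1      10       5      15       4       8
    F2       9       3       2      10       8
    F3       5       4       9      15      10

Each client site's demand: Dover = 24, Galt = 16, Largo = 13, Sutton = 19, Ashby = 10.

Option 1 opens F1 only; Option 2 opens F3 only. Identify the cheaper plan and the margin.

Option 2 is cheaper by 33.

Option 1: {F1}: Dover→F1 10·24=240, Galt→F1 5·16=80, Largo→F1 15·13=195, Sutton→F1 4·19=76, Ashby→F1 8·10=80. Service 671; fixed 126; total 797.
Option 2: {F3}: Dover→F3 5·24=120, Galt→F3 4·16=64, Largo→F3 9·13=117, Sutton→F3 15·19=285, Ashby→F3 10·10=100. Service 686; fixed 78; total 764.
Difference: |797 − 764| = 33.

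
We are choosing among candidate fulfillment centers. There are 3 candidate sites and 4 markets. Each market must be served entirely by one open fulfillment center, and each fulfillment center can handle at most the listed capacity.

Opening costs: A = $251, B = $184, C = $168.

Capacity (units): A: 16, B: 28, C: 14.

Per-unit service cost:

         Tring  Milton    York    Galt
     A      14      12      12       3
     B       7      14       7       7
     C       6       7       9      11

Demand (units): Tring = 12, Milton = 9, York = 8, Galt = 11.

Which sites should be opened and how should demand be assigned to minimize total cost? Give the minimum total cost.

Minimum total cost: 683

Open {B, C}: Tring→C 6·12=72, Milton→B 14·9=126, York→B 7·8=56, Galt→B 7·11=77.
Loads: B carries 28/28, C carries 12/14. Service 331; fixed 352; total 683.
Next best feasible plan costs 839.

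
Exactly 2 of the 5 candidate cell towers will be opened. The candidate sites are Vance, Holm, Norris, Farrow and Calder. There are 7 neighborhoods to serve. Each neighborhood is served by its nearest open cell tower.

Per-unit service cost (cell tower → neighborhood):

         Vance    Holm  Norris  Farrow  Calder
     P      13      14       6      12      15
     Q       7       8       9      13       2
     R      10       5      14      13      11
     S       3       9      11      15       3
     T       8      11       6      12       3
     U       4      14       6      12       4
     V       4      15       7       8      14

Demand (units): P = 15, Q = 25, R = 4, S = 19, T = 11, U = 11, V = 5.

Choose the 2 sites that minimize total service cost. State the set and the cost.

With exactly 2 open, each neighborhood uses its cheapest among the chosen.
{Norris, Calder}: P→Norris 6·15=90, Q→Calder 2·25=50, R→Calder 11·4=44, S→Calder 3·19=57, T→Calder 3·11=33, U→Calder 4·11=44, V→Norris 7·5=35. Service cost 353.
{Vance, Calder}: service cost 439
{Farrow, Calder}: service cost 448
Among all 10 size-2 choices, {Norris, Calder} is lowest.

Choose Norris and Calder; total service cost 353.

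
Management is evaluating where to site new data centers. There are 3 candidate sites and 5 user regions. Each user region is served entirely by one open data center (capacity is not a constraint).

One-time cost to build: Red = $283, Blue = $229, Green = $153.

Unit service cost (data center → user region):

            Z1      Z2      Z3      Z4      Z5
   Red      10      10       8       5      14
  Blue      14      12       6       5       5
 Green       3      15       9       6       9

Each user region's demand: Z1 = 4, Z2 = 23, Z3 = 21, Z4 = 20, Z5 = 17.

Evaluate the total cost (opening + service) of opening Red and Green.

Each user region is assigned to its cheapest site among the open ones.
{Red, Green}: Z1→Green 3·4=12, Z2→Red 10·23=230, Z3→Red 8·21=168, Z4→Red 5·20=100, Z5→Green 9·17=153. Service 663; fixed 436; total 1099.

Total cost: 1099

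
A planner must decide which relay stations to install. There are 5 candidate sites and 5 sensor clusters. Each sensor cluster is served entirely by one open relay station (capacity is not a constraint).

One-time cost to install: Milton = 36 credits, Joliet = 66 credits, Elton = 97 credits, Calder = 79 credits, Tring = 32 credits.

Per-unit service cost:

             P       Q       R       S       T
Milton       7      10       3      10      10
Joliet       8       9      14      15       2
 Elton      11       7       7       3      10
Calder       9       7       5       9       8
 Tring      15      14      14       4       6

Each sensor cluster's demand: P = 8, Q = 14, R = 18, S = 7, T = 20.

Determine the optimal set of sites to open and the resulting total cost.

Open Milton, Joliet and Tring; minimum total cost 438.

For any fixed open set, each sensor cluster goes to its cheapest open site; total = fixed + service.
{Milton, Joliet, Tring}: P→Milton 7·8=56, Q→Joliet 9·14=126, R→Milton 3·18=54, S→Tring 4·7=28, T→Joliet 2·20=40. Service 304; fixed 134; total 438.
{Milton, Joliet}: service 346 + fixed 102 = 448
{Milton, Tring}: P→Milton 7·8=56, Q→Milton 10·14=140, R→Milton 3·18=54, S→Tring 4·7=28, T→Tring 6·20=120. Service 398; fixed 68; total 466.
{Milton, Joliet, Elton, Calder, Tring}: service 269 + fixed 310 = 579
No other subset beats 438.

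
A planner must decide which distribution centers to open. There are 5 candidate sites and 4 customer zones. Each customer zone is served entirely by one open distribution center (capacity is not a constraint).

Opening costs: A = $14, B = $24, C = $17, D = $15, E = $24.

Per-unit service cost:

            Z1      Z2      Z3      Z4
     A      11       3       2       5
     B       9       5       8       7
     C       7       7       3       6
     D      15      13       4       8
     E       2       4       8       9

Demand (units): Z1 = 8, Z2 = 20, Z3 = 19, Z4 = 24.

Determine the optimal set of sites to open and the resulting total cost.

Open A and E; minimum total cost 272.

For any fixed open set, each customer zone goes to its cheapest open site; total = fixed + service.
{A, E}: Z1→E 2·8=16, Z2→A 3·20=60, Z3→A 2·19=38, Z4→A 5·24=120. Service 234; fixed 38; total 272.
{A, D, E}: Z1→E 2·8=16, Z2→A 3·20=60, Z3→A 2·19=38, Z4→A 5·24=120. Service 234; fixed 53; total 287.
{A, C, E}: service 234 + fixed 55 = 289
{A, B, C, D, E}: service 234 + fixed 94 = 328
No other subset beats 272.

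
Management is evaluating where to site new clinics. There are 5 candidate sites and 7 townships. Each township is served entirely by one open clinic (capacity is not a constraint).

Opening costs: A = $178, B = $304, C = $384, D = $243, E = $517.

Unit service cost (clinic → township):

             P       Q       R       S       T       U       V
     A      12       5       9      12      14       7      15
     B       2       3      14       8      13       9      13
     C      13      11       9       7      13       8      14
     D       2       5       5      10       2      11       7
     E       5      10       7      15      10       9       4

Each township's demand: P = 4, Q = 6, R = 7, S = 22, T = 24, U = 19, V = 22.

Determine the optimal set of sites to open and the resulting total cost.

For any fixed open set, each township goes to its cheapest open site; total = fixed + service.
{D}: P→D 2·4=8, Q→D 5·6=30, R→D 5·7=35, S→D 10·22=220, T→D 2·24=48, U→D 11·19=209, V→D 7·22=154. Service 704; fixed 243; total 947.
{A, D}: P→D 2·4=8, Q→A 5·6=30, R→D 5·7=35, S→D 10·22=220, T→D 2·24=48, U→A 7·19=133, V→D 7·22=154. Service 628; fixed 421; total 1049.
{B, D}: P→B 2·4=8, Q→B 3·6=18, R→D 5·7=35, S→B 8·22=176, T→D 2·24=48, U→B 9·19=171, V→D 7·22=154. Service 610; fixed 547; total 1157.
{A, B, C, D, E}: service 484 + fixed 1626 = 2110
No other subset beats 947.

Open D only; minimum total cost 947.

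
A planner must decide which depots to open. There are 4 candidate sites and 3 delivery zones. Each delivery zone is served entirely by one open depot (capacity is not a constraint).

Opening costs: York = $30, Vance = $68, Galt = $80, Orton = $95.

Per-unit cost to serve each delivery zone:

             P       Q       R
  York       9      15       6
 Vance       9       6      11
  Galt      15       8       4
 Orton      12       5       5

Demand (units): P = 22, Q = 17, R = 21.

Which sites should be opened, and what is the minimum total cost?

Open York and Orton; minimum total cost 513.

For any fixed open set, each delivery zone goes to its cheapest open site; total = fixed + service.
{York, Orton}: P→York 9·22=198, Q→Orton 5·17=85, R→Orton 5·21=105. Service 388; fixed 125; total 513.
{York, Vance}: P→York 9·22=198, Q→Vance 6·17=102, R→York 6·21=126. Service 426; fixed 98; total 524.
{York, Galt}: service 418 + fixed 110 = 528
{York, Vance, Galt, Orton}: service 367 + fixed 273 = 640
(All 15 nonempty subsets were checked; York and Orton is lowest.)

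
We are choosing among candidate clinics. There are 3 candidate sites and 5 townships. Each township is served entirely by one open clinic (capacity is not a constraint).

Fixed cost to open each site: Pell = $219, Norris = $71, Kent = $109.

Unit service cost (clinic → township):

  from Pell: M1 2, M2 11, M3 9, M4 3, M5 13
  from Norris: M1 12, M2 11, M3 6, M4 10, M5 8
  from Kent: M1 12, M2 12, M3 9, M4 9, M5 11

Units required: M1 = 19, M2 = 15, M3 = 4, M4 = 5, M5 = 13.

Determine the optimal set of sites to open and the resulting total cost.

For any fixed open set, each township goes to its cheapest open site; total = fixed + service.
{Pell, Norris}: M1→Pell 2·19=38, M2→Pell 11·15=165, M3→Norris 6·4=24, M4→Pell 3·5=15, M5→Norris 8·13=104. Service 346; fixed 290; total 636.
{Pell}: M1→Pell 2·19=38, M2→Pell 11·15=165, M3→Pell 9·4=36, M4→Pell 3·5=15, M5→Pell 13·13=169. Service 423; fixed 219; total 642.
{Norris}: service 571 + fixed 71 = 642
{Pell, Norris, Kent}: service 346 + fixed 399 = 745
No other subset beats 636.

Open Pell and Norris; minimum total cost 636.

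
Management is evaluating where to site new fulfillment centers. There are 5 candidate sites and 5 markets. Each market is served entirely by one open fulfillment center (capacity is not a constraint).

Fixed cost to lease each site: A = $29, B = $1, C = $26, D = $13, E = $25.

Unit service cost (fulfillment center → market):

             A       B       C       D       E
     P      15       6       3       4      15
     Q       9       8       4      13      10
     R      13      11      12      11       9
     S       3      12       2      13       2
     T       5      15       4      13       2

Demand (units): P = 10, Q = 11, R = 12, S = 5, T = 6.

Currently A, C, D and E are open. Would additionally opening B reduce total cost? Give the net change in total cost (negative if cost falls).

Current service cost with {A, C, D, E}: 204.
Adding B: each market re-picks its cheapest; new service cost 204, saving 0.
Extra fixed cost: 1. Net change = 1 − 0 = 1.
(Totals: 297 → 298.)

No — net change +1 (cost rises by 1).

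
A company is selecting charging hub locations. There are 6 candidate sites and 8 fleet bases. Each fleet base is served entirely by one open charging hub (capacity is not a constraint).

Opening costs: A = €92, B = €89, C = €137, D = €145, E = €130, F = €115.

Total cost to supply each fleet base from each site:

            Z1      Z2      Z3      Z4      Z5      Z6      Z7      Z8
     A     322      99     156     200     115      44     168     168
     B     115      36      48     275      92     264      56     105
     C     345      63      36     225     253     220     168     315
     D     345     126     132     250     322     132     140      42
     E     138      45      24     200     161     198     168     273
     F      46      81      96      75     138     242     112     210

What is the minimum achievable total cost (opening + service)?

For any fixed open set, each fleet base goes to its cheapest open site; total = fixed + service.
{A, B, F}: Z1→F 46, Z2→B 36, Z3→B 48, Z4→F 75, Z5→B 92, Z6→A 44, Z7→B 56, Z8→B 105. Service 502; fixed 296; total 798.
{B, D, F}: service 527 + fixed 349 = 876
{A, B}: Z1→B 115, Z2→B 36, Z3→B 48, Z4→A 200, Z5→B 92, Z6→A 44, Z7→B 56, Z8→B 105. Service 696; fixed 181; total 877.
{A, B, C, D, E, F}: service 415 + fixed 708 = 1123
No other subset beats 798.

Minimum total cost: 798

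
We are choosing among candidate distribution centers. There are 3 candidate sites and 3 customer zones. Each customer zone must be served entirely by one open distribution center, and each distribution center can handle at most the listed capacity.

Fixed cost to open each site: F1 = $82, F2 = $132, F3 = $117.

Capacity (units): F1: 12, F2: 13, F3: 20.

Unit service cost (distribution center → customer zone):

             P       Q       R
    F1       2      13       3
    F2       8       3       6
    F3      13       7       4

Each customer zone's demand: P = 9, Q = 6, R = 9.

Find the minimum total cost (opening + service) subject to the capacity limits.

Open {F1, F3}: P→F1 2·9=18, Q→F3 7·6=42, R→F3 4·9=36.
Loads: F1 carries 9/12, F3 carries 15/20. Service 96; fixed 199; total 295.
Next best feasible plan costs 385.

Minimum total cost: 295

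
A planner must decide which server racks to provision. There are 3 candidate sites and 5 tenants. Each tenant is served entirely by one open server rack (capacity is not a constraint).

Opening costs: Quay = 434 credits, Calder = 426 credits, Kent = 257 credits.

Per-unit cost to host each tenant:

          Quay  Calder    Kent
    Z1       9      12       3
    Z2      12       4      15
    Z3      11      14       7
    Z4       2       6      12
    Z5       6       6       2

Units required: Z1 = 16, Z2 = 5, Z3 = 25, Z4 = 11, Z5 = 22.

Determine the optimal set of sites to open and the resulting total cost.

For any fixed open set, each tenant goes to its cheapest open site; total = fixed + service.
{Kent}: Z1→Kent 3·16=48, Z2→Kent 15·5=75, Z3→Kent 7·25=175, Z4→Kent 12·11=132, Z5→Kent 2·22=44. Service 474; fixed 257; total 731.
{Calder, Kent}: Z1→Kent 3·16=48, Z2→Calder 4·5=20, Z3→Kent 7·25=175, Z4→Calder 6·11=66, Z5→Kent 2·22=44. Service 353; fixed 683; total 1036.
{Quay, Kent}: service 349 + fixed 691 = 1040
{Quay, Calder, Kent}: service 309 + fixed 1117 = 1426
No other subset beats 731.

Open Kent only; minimum total cost 731.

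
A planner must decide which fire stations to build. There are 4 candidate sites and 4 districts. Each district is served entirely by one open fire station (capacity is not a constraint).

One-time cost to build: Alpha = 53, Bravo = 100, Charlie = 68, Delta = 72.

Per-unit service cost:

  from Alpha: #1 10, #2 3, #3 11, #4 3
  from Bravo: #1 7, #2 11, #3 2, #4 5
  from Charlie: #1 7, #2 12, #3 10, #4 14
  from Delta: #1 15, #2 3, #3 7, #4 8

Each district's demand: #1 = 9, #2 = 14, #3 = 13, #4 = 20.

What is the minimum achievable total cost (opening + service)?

Minimum total cost: 344

For any fixed open set, each district goes to its cheapest open site; total = fixed + service.
{Alpha, Bravo}: #1→Bravo 7·9=63, #2→Alpha 3·14=42, #3→Bravo 2·13=26, #4→Alpha 3·20=60. Service 191; fixed 153; total 344.
{Alpha}: service 335 + fixed 53 = 388
{Bravo, Delta}: service 231 + fixed 172 = 403
{Alpha, Bravo, Charlie, Delta}: #1→Bravo 7·9=63, #2→Alpha 3·14=42, #3→Bravo 2·13=26, #4→Alpha 3·20=60. Service 191; fixed 293; total 484.
(All 15 nonempty subsets were checked; Alpha and Bravo is lowest.)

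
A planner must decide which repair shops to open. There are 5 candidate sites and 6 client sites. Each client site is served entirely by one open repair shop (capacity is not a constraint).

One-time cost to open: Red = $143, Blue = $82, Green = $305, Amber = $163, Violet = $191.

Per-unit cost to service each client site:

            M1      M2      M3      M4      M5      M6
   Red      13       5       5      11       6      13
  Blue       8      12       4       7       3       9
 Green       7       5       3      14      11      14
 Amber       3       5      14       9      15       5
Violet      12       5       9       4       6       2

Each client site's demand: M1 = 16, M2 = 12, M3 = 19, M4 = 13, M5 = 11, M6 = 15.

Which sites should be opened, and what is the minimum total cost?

Open Blue and Amber; minimum total cost 628.

For any fixed open set, each client site goes to its cheapest open site; total = fixed + service.
{Blue, Amber}: M1→Amber 3·16=48, M2→Amber 5·12=60, M3→Blue 4·19=76, M4→Blue 7·13=91, M5→Blue 3·11=33, M6→Amber 5·15=75. Service 383; fixed 245; total 628.
{Blue, Violet}: service 379 + fixed 273 = 652
{Blue}: M1→Blue 8·16=128, M2→Blue 12·12=144, M3→Blue 4·19=76, M4→Blue 7·13=91, M5→Blue 3·11=33, M6→Blue 9·15=135. Service 607; fixed 82; total 689.
{Red, Blue, Green, Amber, Violet}: service 280 + fixed 884 = 1164
No other subset beats 628.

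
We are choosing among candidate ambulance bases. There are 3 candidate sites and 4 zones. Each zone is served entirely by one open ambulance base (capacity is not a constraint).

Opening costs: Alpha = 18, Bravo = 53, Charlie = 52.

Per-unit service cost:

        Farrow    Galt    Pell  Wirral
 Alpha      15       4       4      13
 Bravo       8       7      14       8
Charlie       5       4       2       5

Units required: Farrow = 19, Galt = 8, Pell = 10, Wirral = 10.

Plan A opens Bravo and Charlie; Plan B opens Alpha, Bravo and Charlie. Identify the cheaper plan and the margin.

Plan A: {Bravo, Charlie}: Farrow→Charlie 5·19=95, Galt→Charlie 4·8=32, Pell→Charlie 2·10=20, Wirral→Charlie 5·10=50. Service 197; fixed 105; total 302.
Plan B: {Alpha, Bravo, Charlie}: Farrow→Charlie 5·19=95, Galt→Alpha 4·8=32, Pell→Charlie 2·10=20, Wirral→Charlie 5·10=50. Service 197; fixed 123; total 320.
Difference: |302 − 320| = 18.

Plan A is cheaper by 18.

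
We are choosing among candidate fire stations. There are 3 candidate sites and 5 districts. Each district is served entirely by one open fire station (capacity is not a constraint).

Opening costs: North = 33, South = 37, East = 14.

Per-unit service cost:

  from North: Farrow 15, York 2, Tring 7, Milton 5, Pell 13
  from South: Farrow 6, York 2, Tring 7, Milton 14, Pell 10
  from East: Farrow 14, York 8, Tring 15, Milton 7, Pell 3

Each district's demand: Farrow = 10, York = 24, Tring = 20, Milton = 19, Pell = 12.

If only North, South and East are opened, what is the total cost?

Total cost: 463

Each district is assigned to its cheapest site among the open ones.
{North, South, East}: Farrow→South 6·10=60, York→North 2·24=48, Tring→North 7·20=140, Milton→North 5·19=95, Pell→East 3·12=36. Service 379; fixed 84; total 463.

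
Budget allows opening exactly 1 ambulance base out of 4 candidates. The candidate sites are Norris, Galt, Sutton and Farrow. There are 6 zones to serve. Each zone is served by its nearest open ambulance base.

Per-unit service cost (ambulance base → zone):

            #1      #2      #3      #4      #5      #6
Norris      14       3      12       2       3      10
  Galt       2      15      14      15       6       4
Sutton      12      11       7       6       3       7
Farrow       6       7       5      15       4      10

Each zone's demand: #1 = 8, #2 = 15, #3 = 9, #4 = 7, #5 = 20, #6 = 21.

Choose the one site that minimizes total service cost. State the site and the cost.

Choose Norris only; total service cost 549.

With exactly 1 open, each zone uses its cheapest among the chosen.
{Norris}: #1→Norris 14·8=112, #2→Norris 3·15=45, #3→Norris 12·9=108, #4→Norris 2·7=14, #5→Norris 3·20=60, #6→Norris 10·21=210. Service cost 549.
{Sutton}: service cost 573
{Farrow}: service cost 593
Among all 4 size-1 choices, {Norris} is lowest.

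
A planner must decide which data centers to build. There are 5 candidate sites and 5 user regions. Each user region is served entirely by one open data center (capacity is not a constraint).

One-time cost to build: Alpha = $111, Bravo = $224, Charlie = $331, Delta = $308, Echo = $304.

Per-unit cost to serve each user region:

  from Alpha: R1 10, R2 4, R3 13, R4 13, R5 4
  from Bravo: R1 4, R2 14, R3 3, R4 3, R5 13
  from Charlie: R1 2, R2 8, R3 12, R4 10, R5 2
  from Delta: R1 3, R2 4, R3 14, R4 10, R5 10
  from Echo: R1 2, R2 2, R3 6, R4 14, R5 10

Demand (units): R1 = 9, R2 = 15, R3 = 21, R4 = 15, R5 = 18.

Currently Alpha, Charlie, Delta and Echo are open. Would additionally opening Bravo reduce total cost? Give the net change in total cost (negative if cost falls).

No — net change +56 (cost rises by 56).

Current service cost with {Alpha, Charlie, Delta, Echo}: 360.
Adding Bravo: each user region re-picks its cheapest; new service cost 192, saving 168.
Extra fixed cost: 224. Net change = 224 − 168 = 56.
(Totals: 1414 → 1470.)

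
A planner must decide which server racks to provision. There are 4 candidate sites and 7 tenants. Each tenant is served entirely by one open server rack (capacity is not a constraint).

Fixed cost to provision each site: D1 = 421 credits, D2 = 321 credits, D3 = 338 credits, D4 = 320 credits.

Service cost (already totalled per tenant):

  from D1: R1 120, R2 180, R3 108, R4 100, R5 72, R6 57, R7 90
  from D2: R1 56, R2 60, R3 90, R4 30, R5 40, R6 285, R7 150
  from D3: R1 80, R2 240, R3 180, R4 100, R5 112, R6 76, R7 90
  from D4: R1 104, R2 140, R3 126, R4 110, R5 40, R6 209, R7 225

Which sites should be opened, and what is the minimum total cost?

Open D2 only; minimum total cost 1032.

For any fixed open set, each tenant goes to its cheapest open site; total = fixed + service.
{D2}: R1→D2 56, R2→D2 60, R3→D2 90, R4→D2 30, R5→D2 40, R6→D2 285, R7→D2 150. Service 711; fixed 321; total 1032.
{D2, D3}: R1→D2 56, R2→D2 60, R3→D2 90, R4→D2 30, R5→D2 40, R6→D3 76, R7→D3 90. Service 442; fixed 659; total 1101.
{D1}: service 727 + fixed 421 = 1148
{D1, D2, D3, D4}: R1→D2 56, R2→D2 60, R3→D2 90, R4→D2 30, R5→D2 40, R6→D1 57, R7→D1 90. Service 423; fixed 1400; total 1823.
(All 15 nonempty subsets were checked; D2 only is lowest.)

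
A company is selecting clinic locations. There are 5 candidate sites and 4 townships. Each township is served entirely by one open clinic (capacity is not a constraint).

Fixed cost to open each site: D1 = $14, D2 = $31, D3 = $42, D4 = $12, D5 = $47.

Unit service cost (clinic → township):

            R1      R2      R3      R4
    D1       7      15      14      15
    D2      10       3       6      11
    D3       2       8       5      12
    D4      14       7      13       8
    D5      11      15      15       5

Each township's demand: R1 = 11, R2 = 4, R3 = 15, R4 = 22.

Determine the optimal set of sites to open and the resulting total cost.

For any fixed open set, each township goes to its cheapest open site; total = fixed + service.
{D3, D5}: R1→D3 2·11=22, R2→D3 8·4=32, R3→D3 5·15=75, R4→D5 5·22=110. Service 239; fixed 89; total 328.
{D3, D4, D5}: service 235 + fixed 101 = 336
{D2, D3, D5}: service 219 + fixed 120 = 339
{D1, D2, D3, D4, D5}: service 219 + fixed 146 = 365
No other subset beats 328.

Open D3 and D5; minimum total cost 328.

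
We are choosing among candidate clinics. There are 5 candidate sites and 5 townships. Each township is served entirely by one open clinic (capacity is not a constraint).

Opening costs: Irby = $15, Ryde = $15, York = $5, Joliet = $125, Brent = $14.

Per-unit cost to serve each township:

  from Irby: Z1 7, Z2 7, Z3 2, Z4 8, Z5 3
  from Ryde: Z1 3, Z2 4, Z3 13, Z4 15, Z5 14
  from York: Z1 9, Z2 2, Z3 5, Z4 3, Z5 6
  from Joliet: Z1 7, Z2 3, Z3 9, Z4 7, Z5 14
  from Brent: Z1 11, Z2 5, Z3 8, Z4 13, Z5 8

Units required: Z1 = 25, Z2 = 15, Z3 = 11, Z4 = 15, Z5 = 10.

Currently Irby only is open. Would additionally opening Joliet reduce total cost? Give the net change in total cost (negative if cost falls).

No — net change +50 (cost rises by 50).

Current service cost with {Irby}: 452.
Adding Joliet: each township re-picks its cheapest; new service cost 377, saving 75.
Extra fixed cost: 125. Net change = 125 − 75 = 50.
(Totals: 467 → 517.)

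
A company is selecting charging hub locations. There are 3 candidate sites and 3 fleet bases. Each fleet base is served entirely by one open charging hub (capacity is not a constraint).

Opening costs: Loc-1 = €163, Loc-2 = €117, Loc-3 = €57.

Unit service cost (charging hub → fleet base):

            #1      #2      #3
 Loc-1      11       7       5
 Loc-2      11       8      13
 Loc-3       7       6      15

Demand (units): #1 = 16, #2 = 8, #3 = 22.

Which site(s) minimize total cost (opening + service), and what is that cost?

Open Loc-1 and Loc-3; minimum total cost 490.

For any fixed open set, each fleet base goes to its cheapest open site; total = fixed + service.
{Loc-1, Loc-3}: #1→Loc-3 7·16=112, #2→Loc-3 6·8=48, #3→Loc-1 5·22=110. Service 270; fixed 220; total 490.
{Loc-1}: #1→Loc-1 11·16=176, #2→Loc-1 7·8=56, #3→Loc-1 5·22=110. Service 342; fixed 163; total 505.
{Loc-3}: #1→Loc-3 7·16=112, #2→Loc-3 6·8=48, #3→Loc-3 15·22=330. Service 490; fixed 57; total 547.
{Loc-1, Loc-2, Loc-3}: service 270 + fixed 337 = 607
(All 7 nonempty subsets were checked; Loc-1 and Loc-3 is lowest.)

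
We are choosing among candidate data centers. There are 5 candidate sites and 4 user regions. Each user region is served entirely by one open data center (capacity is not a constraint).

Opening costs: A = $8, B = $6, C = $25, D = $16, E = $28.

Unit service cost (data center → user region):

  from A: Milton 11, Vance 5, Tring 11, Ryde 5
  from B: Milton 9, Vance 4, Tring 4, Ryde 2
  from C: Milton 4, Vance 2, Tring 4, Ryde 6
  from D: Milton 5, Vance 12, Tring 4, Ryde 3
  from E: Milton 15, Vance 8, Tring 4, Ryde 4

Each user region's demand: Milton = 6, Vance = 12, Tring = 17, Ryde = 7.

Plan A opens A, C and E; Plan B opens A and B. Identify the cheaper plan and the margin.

Plan B is cheaper by 7.

Plan A: {A, C, E}: Milton→C 4·6=24, Vance→C 2·12=24, Tring→C 4·17=68, Ryde→E 4·7=28. Service 144; fixed 61; total 205.
Plan B: {A, B}: Milton→B 9·6=54, Vance→B 4·12=48, Tring→B 4·17=68, Ryde→B 2·7=14. Service 184; fixed 14; total 198.
Difference: |205 − 198| = 7.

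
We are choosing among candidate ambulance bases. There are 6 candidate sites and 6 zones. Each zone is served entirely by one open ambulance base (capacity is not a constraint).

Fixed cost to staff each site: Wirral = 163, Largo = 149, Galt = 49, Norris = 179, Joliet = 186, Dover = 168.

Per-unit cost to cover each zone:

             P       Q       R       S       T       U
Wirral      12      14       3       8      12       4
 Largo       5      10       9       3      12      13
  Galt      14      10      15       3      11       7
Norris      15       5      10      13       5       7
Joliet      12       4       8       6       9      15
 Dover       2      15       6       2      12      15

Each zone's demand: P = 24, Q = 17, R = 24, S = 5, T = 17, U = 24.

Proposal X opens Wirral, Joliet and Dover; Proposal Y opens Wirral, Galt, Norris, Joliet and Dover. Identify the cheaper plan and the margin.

Proposal X is cheaper by 160.

Proposal X: {Wirral, Joliet, Dover}: P→Dover 2·24=48, Q→Joliet 4·17=68, R→Wirral 3·24=72, S→Dover 2·5=10, T→Joliet 9·17=153, U→Wirral 4·24=96. Service 447; fixed 517; total 964.
Proposal Y: {Wirral, Galt, Norris, Joliet, Dover}: P→Dover 2·24=48, Q→Joliet 4·17=68, R→Wirral 3·24=72, S→Dover 2·5=10, T→Norris 5·17=85, U→Wirral 4·24=96. Service 379; fixed 745; total 1124.
Difference: |964 − 1124| = 160.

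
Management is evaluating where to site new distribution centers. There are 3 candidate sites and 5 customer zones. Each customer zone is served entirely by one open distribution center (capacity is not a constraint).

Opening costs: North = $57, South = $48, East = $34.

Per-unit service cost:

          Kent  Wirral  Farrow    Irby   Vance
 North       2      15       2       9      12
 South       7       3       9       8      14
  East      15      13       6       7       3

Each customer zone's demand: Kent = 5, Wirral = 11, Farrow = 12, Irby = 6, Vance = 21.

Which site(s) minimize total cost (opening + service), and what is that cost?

Open North, South and East; minimum total cost 311.

For any fixed open set, each customer zone goes to its cheapest open site; total = fixed + service.
{North, South, East}: Kent→North 2·5=10, Wirral→South 3·11=33, Farrow→North 2·12=24, Irby→East 7·6=42, Vance→East 3·21=63. Service 172; fixed 139; total 311.
{South, East}: service 245 + fixed 82 = 327
{North, East}: service 282 + fixed 91 = 373
{East}: Kent→East 15·5=75, Wirral→East 13·11=143, Farrow→East 6·12=72, Irby→East 7·6=42, Vance→East 3·21=63. Service 395; fixed 34; total 429.
(All 7 nonempty subsets were checked; North, South and East is lowest.)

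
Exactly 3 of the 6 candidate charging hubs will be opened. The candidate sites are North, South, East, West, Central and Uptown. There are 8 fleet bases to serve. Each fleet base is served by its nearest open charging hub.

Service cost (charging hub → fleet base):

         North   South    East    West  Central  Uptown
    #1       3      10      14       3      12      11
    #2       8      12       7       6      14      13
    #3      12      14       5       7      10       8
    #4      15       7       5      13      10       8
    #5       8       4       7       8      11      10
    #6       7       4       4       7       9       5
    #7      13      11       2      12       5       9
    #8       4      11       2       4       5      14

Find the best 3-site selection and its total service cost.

Choose South, East and West; total service cost 31.

With exactly 3 open, each fleet base uses its cheapest among the chosen.
{South, East, West}: #1→West 3, #2→West 6, #3→East 5, #4→East 5, #5→South 4, #6→South 4, #7→East 2, #8→East 2. Service cost 31.
{North, South, East}: service cost 32
{North, East, West}: service cost 34
Among all 20 size-3 choices, {South, East, West} is lowest.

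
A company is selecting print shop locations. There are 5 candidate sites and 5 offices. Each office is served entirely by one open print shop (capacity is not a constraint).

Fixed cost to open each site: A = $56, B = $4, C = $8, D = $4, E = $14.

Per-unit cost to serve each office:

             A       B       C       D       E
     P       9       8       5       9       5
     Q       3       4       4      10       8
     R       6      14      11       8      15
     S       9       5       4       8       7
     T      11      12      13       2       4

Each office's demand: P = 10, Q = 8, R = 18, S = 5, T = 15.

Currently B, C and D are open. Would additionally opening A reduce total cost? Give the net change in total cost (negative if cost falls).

Current service cost with {B, C, D}: 276.
Adding A: each office re-picks its cheapest; new service cost 232, saving 44.
Extra fixed cost: 56. Net change = 56 − 44 = 12.
(Totals: 292 → 304.)

No — net change +12 (cost rises by 12).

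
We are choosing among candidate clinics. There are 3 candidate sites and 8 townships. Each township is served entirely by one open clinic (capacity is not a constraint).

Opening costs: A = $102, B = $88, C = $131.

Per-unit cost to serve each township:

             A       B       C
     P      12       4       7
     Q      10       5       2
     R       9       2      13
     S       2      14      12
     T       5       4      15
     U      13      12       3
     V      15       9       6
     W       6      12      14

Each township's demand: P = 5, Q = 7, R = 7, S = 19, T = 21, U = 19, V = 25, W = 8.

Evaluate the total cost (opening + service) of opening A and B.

Total cost: 882

Each township is assigned to its cheapest site among the open ones.
{A, B}: P→B 4·5=20, Q→B 5·7=35, R→B 2·7=14, S→A 2·19=38, T→B 4·21=84, U→B 12·19=228, V→B 9·25=225, W→A 6·8=48. Service 692; fixed 190; total 882.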